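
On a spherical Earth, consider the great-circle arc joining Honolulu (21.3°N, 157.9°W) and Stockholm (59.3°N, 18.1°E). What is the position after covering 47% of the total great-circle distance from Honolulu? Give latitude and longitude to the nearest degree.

The haversine formula gives a central angle δ ≈ 1.734 rad (99.3°) between the endpoints.
Interpolate at f = 0.47 with slerp weights a = sin((1−f)δ)/sin δ ≈ 0.806, b = sin(fδ)/sin δ ≈ 0.737.
p = a·p₁ + b·p₂ ≈ (-0.338, -0.165, 0.927); φ = arcsin(p_z) ≈ 67.92°, λ = atan2(p_y, p_x) ≈ -153.89°.

≈ 68°N, 154°W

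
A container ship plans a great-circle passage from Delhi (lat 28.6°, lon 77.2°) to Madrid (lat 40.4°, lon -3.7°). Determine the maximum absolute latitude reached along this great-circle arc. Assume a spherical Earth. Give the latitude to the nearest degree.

The great circle lies in the plane with unit normal n̂ = (p₁ × p₂)/|p₁ × p₂|.
Here n̂_z ≈ -0.726; the vertex latitude is φ_max = arccos|n̂_z| ≈ 43.4°.

≈ 43°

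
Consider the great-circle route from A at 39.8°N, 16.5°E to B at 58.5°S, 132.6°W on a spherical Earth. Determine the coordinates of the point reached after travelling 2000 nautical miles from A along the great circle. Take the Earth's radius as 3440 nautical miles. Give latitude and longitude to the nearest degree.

≈ 11°N, 3°W

Convert each endpoint to a unit vector on the sphere (x = cos φ cos λ, y = cos φ sin λ, z = sin φ).
The central angle between the endpoints is δ = arccos(p₁·p₂) ≈ 2.669 rad (152.9°). The total great-circle distance is δ·R ≈ 2.669 × 3440 ≈ 9180 nmi, so the target fraction is f = 2000/9180 ≈ 0.218.
Interpolate at f ≈ 0.218 with slerp weights a = sin((1−f)δ)/sin δ ≈ 1.909, b = sin(fδ)/sin δ ≈ 1.206.
p = a·p₁ + b·p₂ ≈ (0.980, -0.047, 0.194); φ = arcsin(p_z) ≈ 11.19°, λ = atan2(p_y, p_x) ≈ -2.76°.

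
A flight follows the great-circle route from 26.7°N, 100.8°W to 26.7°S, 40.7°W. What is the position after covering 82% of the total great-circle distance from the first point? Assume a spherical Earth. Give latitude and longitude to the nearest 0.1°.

≈ 17.6°S, 52.4°W

Write both endpoints as unit vectors p₁, p₂ with components (cos φ cos λ, cos φ sin λ, sin φ).
The central angle between the endpoints is δ = arccos(p₁·p₂) ≈ 1.374 rad (78.7°).
Interpolate at f = 0.82 with slerp weights a = sin((1−f)δ)/sin δ ≈ 0.250, b = sin(fδ)/sin δ ≈ 0.921.
p = a·p₁ + b·p₂ ≈ (0.582, -0.755, -0.302); φ = arcsin(p_z) ≈ -17.55°, λ = atan2(p_y, p_x) ≈ -52.40°.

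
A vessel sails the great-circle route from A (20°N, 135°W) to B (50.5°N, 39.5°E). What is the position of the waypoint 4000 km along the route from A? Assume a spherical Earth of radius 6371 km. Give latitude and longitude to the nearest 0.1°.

≈ (55.9°N, 131.1°W)

Write both endpoints as unit vectors p₁, p₂ with components (cos φ cos λ, cos φ sin λ, sin φ).
The central angle between the endpoints is δ = arccos(p₁·p₂) ≈ 1.908 rad (109.3°). The total great-circle distance is δ·R ≈ 1.908 × 6371 ≈ 12157 km, so the target fraction is f = 4000/12157 ≈ 0.329.
Interpolate at f ≈ 0.329 with slerp weights a = sin((1−f)δ)/sin δ ≈ 1.015, b = sin(fδ)/sin δ ≈ 0.623.
p = a·p₁ + b·p₂ ≈ (-0.369, -0.423, 0.828); φ = arcsin(p_z) ≈ 55.85°, λ = atan2(p_y, p_x) ≈ -131.12°.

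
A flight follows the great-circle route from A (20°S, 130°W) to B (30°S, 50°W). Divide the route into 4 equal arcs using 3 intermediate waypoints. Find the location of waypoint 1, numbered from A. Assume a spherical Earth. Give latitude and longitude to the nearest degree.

≈ (27°S, 112°W)

Write both endpoints as unit vectors p₁, p₂ with components (cos φ cos λ, cos φ sin λ, sin φ).
The central angle between the endpoints is δ = arccos(p₁·p₂) ≈ 1.253 rad (71.8°).
Interpolate at f = 1/4 with slerp weights a = sin((1−f)δ)/sin δ ≈ 0.850, b = sin(fδ)/sin δ ≈ 0.324.
p = a·p₁ + b·p₂ ≈ (-0.333, -0.827, -0.453); φ = arcsin(p_z) ≈ -26.93°, λ = atan2(p_y, p_x) ≈ -111.92°.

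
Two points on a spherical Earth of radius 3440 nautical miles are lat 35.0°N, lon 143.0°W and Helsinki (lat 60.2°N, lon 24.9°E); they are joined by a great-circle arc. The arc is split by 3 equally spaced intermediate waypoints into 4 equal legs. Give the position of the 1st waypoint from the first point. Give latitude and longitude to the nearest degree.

Convert each endpoint to a unit vector on the sphere (x = cos φ cos λ, y = cos φ sin λ, z = sin φ).
The central angle between the endpoints is δ = arccos(p₁·p₂) ≈ 1.471 rad (84.3°).
Interpolate at f = 1/4 with slerp weights a = sin((1−f)δ)/sin δ ≈ 0.897, b = sin(fδ)/sin δ ≈ 0.361.
p = a·p₁ + b·p₂ ≈ (-0.424, -0.367, 0.828); φ = arcsin(p_z) ≈ 55.90°, λ = atan2(p_y, p_x) ≈ -139.15°.

≈ lat 56°N, lon 139°W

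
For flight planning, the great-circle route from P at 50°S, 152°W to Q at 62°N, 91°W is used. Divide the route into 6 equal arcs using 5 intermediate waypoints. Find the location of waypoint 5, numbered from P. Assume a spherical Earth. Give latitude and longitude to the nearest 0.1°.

Convert each endpoint to a unit vector on the sphere (x = cos φ cos λ, y = cos φ sin λ, z = sin φ).
The central angle between the endpoints is δ = arccos(p₁·p₂) ≈ 2.129 rad (122.0°).
Interpolate at f = 5/6 with slerp weights a = sin((1−f)δ)/sin δ ≈ 0.410, b = sin(fδ)/sin δ ≈ 1.155.
p = a·p₁ + b·p₂ ≈ (-0.242, -0.666, 0.706); φ = arcsin(p_z) ≈ 44.89°, λ = atan2(p_y, p_x) ≈ -109.98°.

≈ 44.9°N, 110.0°W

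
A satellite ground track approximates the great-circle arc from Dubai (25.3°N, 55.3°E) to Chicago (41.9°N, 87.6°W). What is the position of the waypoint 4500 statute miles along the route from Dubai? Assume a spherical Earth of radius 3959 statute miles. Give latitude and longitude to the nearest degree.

Convert each endpoint to a unit vector on the sphere (x = cos φ cos λ, y = cos φ sin λ, z = sin φ).
The central angle between the endpoints is δ = arccos(p₁·p₂) ≈ 1.825 rad (104.6°). The total great-circle distance is δ·R ≈ 1.825 × 3959 ≈ 7224 mi, so the target fraction is f = 4500/7224 ≈ 0.623.
Interpolate at f ≈ 0.623 with slerp weights a = sin((1−f)δ)/sin δ ≈ 0.656, b = sin(fδ)/sin δ ≈ 0.937.
p = a·p₁ + b·p₂ ≈ (0.367, -0.209, 0.906); φ = arcsin(p_z) ≈ 65.01°, λ = atan2(p_y, p_x) ≈ -29.70°.

≈ 65°N, 30°W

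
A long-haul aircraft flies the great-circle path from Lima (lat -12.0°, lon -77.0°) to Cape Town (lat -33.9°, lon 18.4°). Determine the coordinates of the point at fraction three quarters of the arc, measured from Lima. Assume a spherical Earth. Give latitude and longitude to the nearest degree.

≈ lat -36°, lon -8°

Write both endpoints as unit vectors p₁, p₂ with components (cos φ cos λ, cos φ sin λ, sin φ).
The central angle between the endpoints is δ = arccos(p₁·p₂) ≈ 1.531 rad (87.7°).
Interpolate at f = 3/4 with slerp weights a = sin((1−f)δ)/sin δ ≈ 0.374, b = sin(fδ)/sin δ ≈ 0.913.
p = a·p₁ + b·p₂ ≈ (0.801, -0.117, -0.587); φ = arcsin(p_z) ≈ -35.93°, λ = atan2(p_y, p_x) ≈ -8.32°.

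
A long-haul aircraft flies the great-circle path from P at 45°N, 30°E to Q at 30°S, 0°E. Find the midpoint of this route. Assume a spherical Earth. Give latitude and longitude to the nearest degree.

Write both endpoints as unit vectors p₁, p₂ with components (cos φ cos λ, cos φ sin λ, sin φ).
The central angle between the endpoints is δ = arccos(p₁·p₂) ≈ 1.393 rad (79.8°).
Interpolate at f = 1/2 with slerp weights a = sin((1−f)δ)/sin δ ≈ 0.652, b = sin(fδ)/sin δ ≈ 0.652.
p = a·p₁ + b·p₂ ≈ (0.964, 0.230, 0.135); φ = arcsin(p_z) ≈ 7.76°, λ = atan2(p_y, p_x) ≈ 13.45°.

≈ 8°N, 13°E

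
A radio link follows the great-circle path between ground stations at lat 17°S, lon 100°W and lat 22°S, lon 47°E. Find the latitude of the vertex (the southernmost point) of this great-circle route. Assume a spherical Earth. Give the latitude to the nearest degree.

The great circle lies in the plane with unit normal n̂ = (p₁ × p₂)/|p₁ × p₂|.
Here n̂_z ≈ +0.625; the vertex latitude is φ_max = arccos|n̂_z| ≈ 51.4°.
Check via Clairaut: cos φ_max = |cos φ₁| · sin C = cos(17.0°)·sin(139.2°) ≈ 0.625, again giving ≈ 51.4°.

≈ 51°S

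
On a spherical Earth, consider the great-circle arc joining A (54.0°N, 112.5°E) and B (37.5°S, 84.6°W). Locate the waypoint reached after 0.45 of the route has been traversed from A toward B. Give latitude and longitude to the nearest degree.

Write both endpoints as unit vectors p₁, p₂ with components (cos φ cos λ, cos φ sin λ, sin φ).
The central angle between the endpoints is δ = arccos(p₁·p₂) ≈ 2.788 rad (159.8°).
Interpolate at f = 0.45 with slerp weights a = sin((1−f)δ)/sin δ ≈ 2.887, b = sin(fδ)/sin δ ≈ 2.746.
p = a·p₁ + b·p₂ ≈ (-0.444, -0.601, 0.664); φ = arcsin(p_z) ≈ 41.62°, λ = atan2(p_y, p_x) ≈ -126.48°.

≈ (42°N, 126°W)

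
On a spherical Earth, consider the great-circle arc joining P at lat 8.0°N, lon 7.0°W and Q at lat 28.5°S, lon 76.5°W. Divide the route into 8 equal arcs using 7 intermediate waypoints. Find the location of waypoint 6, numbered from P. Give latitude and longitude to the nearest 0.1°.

Convert each endpoint to a unit vector on the sphere (x = cos φ cos λ, y = cos φ sin λ, z = sin φ).
The central angle between the endpoints is δ = arccos(p₁·p₂) ≈ 1.330 rad (76.2°).
Interpolate at f = 6/8 with slerp weights a = sin((1−f)δ)/sin δ ≈ 0.336, b = sin(fδ)/sin δ ≈ 0.865.
p = a·p₁ + b·p₂ ≈ (0.508, -0.780, -0.366); φ = arcsin(p_z) ≈ -21.47°, λ = atan2(p_y, p_x) ≈ -56.93°.

≈ lat 21.5°S, lon 56.9°W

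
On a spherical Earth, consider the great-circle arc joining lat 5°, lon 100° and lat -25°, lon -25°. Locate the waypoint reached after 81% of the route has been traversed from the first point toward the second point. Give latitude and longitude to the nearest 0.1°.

≈ lat -27.3°, lon 1.1°

Write both endpoints as unit vectors p₁, p₂ with components (cos φ cos λ, cos φ sin λ, sin φ).
The central angle between the endpoints is δ = arccos(p₁·p₂) ≈ 2.159 rad (123.7°).
Interpolate at f = 0.81 with slerp weights a = sin((1−f)δ)/sin δ ≈ 0.479, b = sin(fδ)/sin δ ≈ 1.183.
p = a·p₁ + b·p₂ ≈ (0.889, 0.017, -0.458); φ = arcsin(p_z) ≈ -27.27°, λ = atan2(p_y, p_x) ≈ 1.10°.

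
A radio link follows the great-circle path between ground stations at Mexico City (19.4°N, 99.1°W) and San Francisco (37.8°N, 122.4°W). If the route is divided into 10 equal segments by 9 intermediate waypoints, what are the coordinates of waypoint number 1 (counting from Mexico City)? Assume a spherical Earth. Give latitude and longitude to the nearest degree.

Write both endpoints as unit vectors p₁, p₂ with components (cos φ cos λ, cos φ sin λ, sin φ).
The central angle between the endpoints is δ = arccos(p₁·p₂) ≈ 0.478 rad (27.4°).
Interpolate at f = 1/10 with slerp weights a = sin((1−f)δ)/sin δ ≈ 0.907, b = sin(fδ)/sin δ ≈ 0.104.
p = a·p₁ + b·p₂ ≈ (-0.179, -0.914, 0.365); φ = arcsin(p_z) ≈ 21.40°, λ = atan2(p_y, p_x) ≈ -101.10°.

≈ 21°N, 101°W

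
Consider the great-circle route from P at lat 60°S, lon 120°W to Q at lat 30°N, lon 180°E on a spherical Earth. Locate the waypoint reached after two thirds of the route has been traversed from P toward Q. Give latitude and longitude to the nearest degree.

≈ lat 1°S, lon 166°W

Write both endpoints as unit vectors p₁, p₂ with components (cos φ cos λ, cos φ sin λ, sin φ).
The central angle between the endpoints is δ = arccos(p₁·p₂) ≈ 1.789 rad (102.5°).
Interpolate at f = 2/3 with slerp weights a = sin((1−f)δ)/sin δ ≈ 0.575, b = sin(fδ)/sin δ ≈ 0.952.
p = a·p₁ + b·p₂ ≈ (-0.968, -0.249, -0.022); φ = arcsin(p_z) ≈ -1.27°, λ = atan2(p_y, p_x) ≈ -165.57°.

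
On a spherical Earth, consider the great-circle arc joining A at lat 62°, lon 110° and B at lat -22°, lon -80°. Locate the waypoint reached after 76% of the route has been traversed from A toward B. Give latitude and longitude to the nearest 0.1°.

≈ lat 11.2°, lon -84.0°

The haversine formula gives a central angle δ ≈ 2.433 rad (139.4°) between the endpoints.
Interpolate at f = 0.76 with slerp weights a = sin((1−f)δ)/sin δ ≈ 0.847, b = sin(fδ)/sin δ ≈ 1.478.
p = a·p₁ + b·p₂ ≈ (0.102, -0.976, 0.195); φ = arcsin(p_z) ≈ 11.22°, λ = atan2(p_y, p_x) ≈ -84.04°.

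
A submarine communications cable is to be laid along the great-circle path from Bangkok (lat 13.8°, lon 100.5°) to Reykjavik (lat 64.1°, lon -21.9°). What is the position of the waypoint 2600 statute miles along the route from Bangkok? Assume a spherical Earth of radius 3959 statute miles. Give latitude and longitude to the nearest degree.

≈ lat 48°, lon 81°

From cos δ = sin φ₁ sin φ₂ + cos φ₁ cos φ₂ cos Δλ, the central angle is δ ≈ 1.584 rad (90.7°). The total great-circle distance is δ·R ≈ 1.584 × 3959 ≈ 6269 mi, so the target fraction is f = 2600/6269 ≈ 0.415.
Interpolate at f ≈ 0.415 with slerp weights a = sin((1−f)δ)/sin δ ≈ 0.800, b = sin(fδ)/sin δ ≈ 0.611.
p = a·p₁ + b·p₂ ≈ (0.106, 0.664, 0.740); φ = arcsin(p_z) ≈ 47.73°, λ = atan2(p_y, p_x) ≈ 80.94°.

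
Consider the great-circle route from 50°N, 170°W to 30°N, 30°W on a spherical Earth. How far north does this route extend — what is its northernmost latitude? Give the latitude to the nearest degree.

≈ 69°N

The great circle lies in the plane with unit normal n̂ = (p₁ × p₂)/|p₁ × p₂|.
Here n̂_z ≈ +0.358; the vertex latitude is φ_max = arccos|n̂_z| ≈ 69.0°.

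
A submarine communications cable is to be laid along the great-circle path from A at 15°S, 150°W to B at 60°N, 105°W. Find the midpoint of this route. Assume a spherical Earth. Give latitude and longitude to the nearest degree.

The haversine formula gives a central angle δ ≈ 1.453 rad (83.3°) between the endpoints.
Interpolate at f = 1/2 with slerp weights a = sin((1−f)δ)/sin δ ≈ 0.669, b = sin(fδ)/sin δ ≈ 0.669.
p = a·p₁ + b·p₂ ≈ (-0.646, -0.646, 0.406); φ = arcsin(p_z) ≈ 23.97°, λ = atan2(p_y, p_x) ≈ -135.00°.

≈ 24°N, 135°W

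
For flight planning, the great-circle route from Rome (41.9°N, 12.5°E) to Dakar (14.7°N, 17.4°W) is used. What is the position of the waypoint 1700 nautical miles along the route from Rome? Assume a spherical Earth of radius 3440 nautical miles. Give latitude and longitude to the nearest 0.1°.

≈ 21.9°N, 11.4°W

From cos δ = sin φ₁ sin φ₂ + cos φ₁ cos φ₂ cos Δλ, the central angle is δ ≈ 0.654 rad (37.5°). The total great-circle distance is δ·R ≈ 0.654 × 3440 ≈ 2250 nmi, so the target fraction is f = 1700/2250 ≈ 0.756.
Interpolate at f ≈ 0.756 with slerp weights a = sin((1−f)δ)/sin δ ≈ 0.262, b = sin(fδ)/sin δ ≈ 0.780.
p = a·p₁ + b·p₂ ≈ (0.910, -0.183, 0.373); φ = arcsin(p_z) ≈ 21.88°, λ = atan2(p_y, p_x) ≈ -11.39°.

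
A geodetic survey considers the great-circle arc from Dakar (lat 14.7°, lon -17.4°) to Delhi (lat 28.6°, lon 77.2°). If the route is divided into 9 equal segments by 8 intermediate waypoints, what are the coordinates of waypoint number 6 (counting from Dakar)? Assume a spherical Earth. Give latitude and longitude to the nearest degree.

Convert each endpoint to a unit vector on the sphere (x = cos φ cos λ, y = cos φ sin λ, z = sin φ).
The central angle between the endpoints is δ = arccos(p₁·p₂) ≈ 1.517 rad (86.9°).
Interpolate at f = 6/9 with slerp weights a = sin((1−f)δ)/sin δ ≈ 0.485, b = sin(fδ)/sin δ ≈ 0.849.
p = a·p₁ + b·p₂ ≈ (0.613, 0.586, 0.529); φ = arcsin(p_z) ≈ 31.97°, λ = atan2(p_y, p_x) ≈ 43.73°.

≈ lat 32°, lon 44°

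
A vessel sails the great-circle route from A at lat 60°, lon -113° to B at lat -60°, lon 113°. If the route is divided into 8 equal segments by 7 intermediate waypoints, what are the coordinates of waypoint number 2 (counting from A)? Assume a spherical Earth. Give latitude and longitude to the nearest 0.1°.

≈ lat 34.1°, lon -158.9°

From cos δ = sin φ₁ sin φ₂ + cos φ₁ cos φ₂ cos Δλ, the central angle is δ ≈ 2.748 rad (157.5°).
Interpolate at f = 2/8 with slerp weights a = sin((1−f)δ)/sin δ ≈ 2.302, b = sin(fδ)/sin δ ≈ 1.655.
p = a·p₁ + b·p₂ ≈ (-0.773, -0.298, 0.560); φ = arcsin(p_z) ≈ 34.06°, λ = atan2(p_y, p_x) ≈ -158.94°.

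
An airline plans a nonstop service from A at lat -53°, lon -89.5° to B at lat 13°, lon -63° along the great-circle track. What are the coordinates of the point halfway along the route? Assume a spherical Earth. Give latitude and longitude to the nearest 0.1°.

≈ lat -20.5°, lon -73.1°

From cos δ = sin φ₁ sin φ₂ + cos φ₁ cos φ₂ cos Δλ, the central angle is δ ≈ 1.218 rad (69.8°).
Interpolate at f = 1/2 with slerp weights a = sin((1−f)δ)/sin δ ≈ 0.610, b = sin(fδ)/sin δ ≈ 0.610.
p = a·p₁ + b·p₂ ≈ (0.273, -0.896, -0.350); φ = arcsin(p_z) ≈ -20.47°, λ = atan2(p_y, p_x) ≈ -73.06°.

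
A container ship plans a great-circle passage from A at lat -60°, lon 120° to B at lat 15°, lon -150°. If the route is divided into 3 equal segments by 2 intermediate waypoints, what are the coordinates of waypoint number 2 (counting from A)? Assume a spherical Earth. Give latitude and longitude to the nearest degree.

The haversine formula gives a central angle δ ≈ 1.797 rad (103.0°) between the endpoints.
Interpolate at f = 2/3 with slerp weights a = sin((1−f)δ)/sin δ ≈ 0.578, b = sin(fδ)/sin δ ≈ 0.956.
p = a·p₁ + b·p₂ ≈ (-0.944, -0.211, -0.254); φ = arcsin(p_z) ≈ -14.69°, λ = atan2(p_y, p_x) ≈ -167.40°.

≈ lat -15°, lon -167°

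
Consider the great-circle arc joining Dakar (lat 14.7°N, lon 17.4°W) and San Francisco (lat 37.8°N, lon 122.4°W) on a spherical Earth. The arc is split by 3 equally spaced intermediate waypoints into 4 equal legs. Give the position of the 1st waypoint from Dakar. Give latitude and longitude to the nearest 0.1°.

Write both endpoints as unit vectors p₁, p₂ with components (cos φ cos λ, cos φ sin λ, sin φ).
The central angle between the endpoints is δ = arccos(p₁·p₂) ≈ 1.613 rad (92.4°).
Interpolate at f = 1/4 with slerp weights a = sin((1−f)δ)/sin δ ≈ 0.936, b = sin(fδ)/sin δ ≈ 0.393.
p = a·p₁ + b·p₂ ≈ (0.698, -0.533, 0.478); φ = arcsin(p_z) ≈ 28.58°, λ = atan2(p_y, p_x) ≈ -37.36°.

≈ lat 28.6°N, lon 37.4°W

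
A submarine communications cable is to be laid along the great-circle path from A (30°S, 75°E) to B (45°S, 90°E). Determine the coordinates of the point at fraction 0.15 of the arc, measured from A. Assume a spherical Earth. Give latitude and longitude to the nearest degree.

≈ (32°S, 77°E)

Write both endpoints as unit vectors p₁, p₂ with components (cos φ cos λ, cos φ sin λ, sin φ).
The central angle between the endpoints is δ = arccos(p₁·p₂) ≈ 0.333 rad (19.1°).
Interpolate at f = 0.15 with slerp weights a = sin((1−f)δ)/sin δ ≈ 0.854, b = sin(fδ)/sin δ ≈ 0.153.
p = a·p₁ + b·p₂ ≈ (0.192, 0.823, -0.535); φ = arcsin(p_z) ≈ -32.36°, λ = atan2(p_y, p_x) ≈ 76.90°.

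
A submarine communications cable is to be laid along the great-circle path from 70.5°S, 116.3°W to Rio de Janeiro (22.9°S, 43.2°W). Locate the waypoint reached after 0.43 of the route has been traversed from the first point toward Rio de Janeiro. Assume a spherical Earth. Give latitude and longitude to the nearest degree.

The haversine formula gives a central angle δ ≈ 1.097 rad (62.9°) between the endpoints.
Interpolate at f = 0.43 with slerp weights a = sin((1−f)δ)/sin δ ≈ 0.658, b = sin(fδ)/sin δ ≈ 0.511.
p = a·p₁ + b·p₂ ≈ (0.246, -0.519, -0.819); φ = arcsin(p_z) ≈ -54.96°, λ = atan2(p_y, p_x) ≈ -64.67°.

≈ 55°S, 65°W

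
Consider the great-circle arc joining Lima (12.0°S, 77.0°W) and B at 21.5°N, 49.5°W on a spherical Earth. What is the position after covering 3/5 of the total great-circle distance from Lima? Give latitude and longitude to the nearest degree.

≈ 8°N, 61°W

Write both endpoints as unit vectors p₁, p₂ with components (cos φ cos λ, cos φ sin λ, sin φ).
The central angle between the endpoints is δ = arccos(p₁·p₂) ≈ 0.751 rad (43.0°).
Interpolate at f = 3/5 with slerp weights a = sin((1−f)δ)/sin δ ≈ 0.434, b = sin(fδ)/sin δ ≈ 0.638.
p = a·p₁ + b·p₂ ≈ (0.481, -0.865, 0.144); φ = arcsin(p_z) ≈ 8.26°, λ = atan2(p_y, p_x) ≈ -60.91°.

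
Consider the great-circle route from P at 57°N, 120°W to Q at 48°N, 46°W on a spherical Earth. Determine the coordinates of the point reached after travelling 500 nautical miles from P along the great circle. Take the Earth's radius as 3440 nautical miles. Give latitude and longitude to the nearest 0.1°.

≈ 59.1°N, 104.7°W

The haversine formula gives a central angle δ ≈ 0.762 rad (43.6°) between the endpoints. The total great-circle distance is δ·R ≈ 0.762 × 3440 ≈ 2620 nmi, so the target fraction is f = 500/2620 ≈ 0.191.
Interpolate at f ≈ 0.191 with slerp weights a = sin((1−f)δ)/sin δ ≈ 0.838, b = sin(fδ)/sin δ ≈ 0.210.
p = a·p₁ + b·p₂ ≈ (-0.131, -0.496, 0.858); φ = arcsin(p_z) ≈ 59.14°, λ = atan2(p_y, p_x) ≈ -104.74°.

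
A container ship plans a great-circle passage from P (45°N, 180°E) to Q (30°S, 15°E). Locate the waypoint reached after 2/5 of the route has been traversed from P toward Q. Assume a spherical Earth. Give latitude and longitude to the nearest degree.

≈ (50°N, 76°E)

Write both endpoints as unit vectors p₁, p₂ with components (cos φ cos λ, cos φ sin λ, sin φ).
The central angle between the endpoints is δ = arccos(p₁·p₂) ≈ 2.809 rad (160.9°).
Interpolate at f = 2/5 with slerp weights a = sin((1−f)δ)/sin δ ≈ 3.039, b = sin(fδ)/sin δ ≈ 2.758.
p = a·p₁ + b·p₂ ≈ (0.158, 0.618, 0.770); φ = arcsin(p_z) ≈ 50.35°, λ = atan2(p_y, p_x) ≈ 75.65°.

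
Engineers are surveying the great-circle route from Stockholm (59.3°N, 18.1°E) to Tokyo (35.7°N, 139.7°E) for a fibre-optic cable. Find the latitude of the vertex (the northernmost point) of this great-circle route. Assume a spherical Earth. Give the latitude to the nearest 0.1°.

≈ 68.4°N

The great circle lies in the plane with unit normal n̂ = (p₁ × p₂)/|p₁ × p₂|.
Here n̂_z ≈ +0.368; the vertex latitude is φ_max = arccos|n̂_z| ≈ 68.4°.
Check via Clairaut: cos φ_max = |cos φ₁| · sin C = cos(59.3°)·sin(46.2°) ≈ 0.368, again giving ≈ 68.4°.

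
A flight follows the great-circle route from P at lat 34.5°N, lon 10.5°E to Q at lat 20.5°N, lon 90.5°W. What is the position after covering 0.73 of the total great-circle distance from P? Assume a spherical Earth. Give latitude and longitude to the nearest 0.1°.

≈ lat 32.7°N, lon 67.9°W

From cos δ = sin φ₁ sin φ₂ + cos φ₁ cos φ₂ cos Δλ, the central angle is δ ≈ 1.520 rad (87.1°).
Interpolate at f = 0.73 with slerp weights a = sin((1−f)δ)/sin δ ≈ 0.399, b = sin(fδ)/sin δ ≈ 0.897.
p = a·p₁ + b·p₂ ≈ (0.316, -0.780, 0.540); φ = arcsin(p_z) ≈ 32.70°, λ = atan2(p_y, p_x) ≈ -67.92°.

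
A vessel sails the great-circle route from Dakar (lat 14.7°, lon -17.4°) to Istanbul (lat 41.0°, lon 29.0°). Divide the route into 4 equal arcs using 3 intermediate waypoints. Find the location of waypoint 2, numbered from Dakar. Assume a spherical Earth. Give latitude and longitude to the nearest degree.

Convert each endpoint to a unit vector on the sphere (x = cos φ cos λ, y = cos φ sin λ, z = sin φ).
The central angle between the endpoints is δ = arccos(p₁·p₂) ≈ 0.837 rad (47.9°).
Interpolate at f = 2/4 with slerp weights a = sin((1−f)δ)/sin δ ≈ 0.547, b = sin(fδ)/sin δ ≈ 0.547.
p = a·p₁ + b·p₂ ≈ (0.866, 0.042, 0.498); φ = arcsin(p_z) ≈ 29.86°, λ = atan2(p_y, p_x) ≈ 2.77°.

≈ lat 30°, lon 3°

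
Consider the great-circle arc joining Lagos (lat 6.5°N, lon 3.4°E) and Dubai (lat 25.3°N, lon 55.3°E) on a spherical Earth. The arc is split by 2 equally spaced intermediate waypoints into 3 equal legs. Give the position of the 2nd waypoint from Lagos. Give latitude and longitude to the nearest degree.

From cos δ = sin φ₁ sin φ₂ + cos φ₁ cos φ₂ cos Δλ, the central angle is δ ≈ 0.924 rad (52.9°).
Interpolate at f = 2/3 with slerp weights a = sin((1−f)δ)/sin δ ≈ 0.380, b = sin(fδ)/sin δ ≈ 0.724.
p = a·p₁ + b·p₂ ≈ (0.749, 0.561, 0.352); φ = arcsin(p_z) ≈ 20.64°, λ = atan2(p_y, p_x) ≈ 36.80°.

≈ lat 21°N, lon 37°E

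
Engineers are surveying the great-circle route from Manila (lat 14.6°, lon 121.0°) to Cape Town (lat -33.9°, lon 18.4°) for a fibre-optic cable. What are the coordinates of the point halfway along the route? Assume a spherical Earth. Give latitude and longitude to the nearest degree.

≈ lat -15°, lon 75°

The haversine formula gives a central angle δ ≈ 1.892 rad (108.4°) between the endpoints.
Interpolate at f = 1/2 with slerp weights a = sin((1−f)δ)/sin δ ≈ 0.855, b = sin(fδ)/sin δ ≈ 0.855.
p = a·p₁ + b·p₂ ≈ (0.247, 0.933, -0.261); φ = arcsin(p_z) ≈ -15.15°, λ = atan2(p_y, p_x) ≈ 75.16°.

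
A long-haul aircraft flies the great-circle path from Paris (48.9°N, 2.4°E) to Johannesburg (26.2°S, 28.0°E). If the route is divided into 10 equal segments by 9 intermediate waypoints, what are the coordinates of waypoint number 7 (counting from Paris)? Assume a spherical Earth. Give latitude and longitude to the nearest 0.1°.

≈ 3.5°S, 21.3°E

Convert each endpoint to a unit vector on the sphere (x = cos φ cos λ, y = cos φ sin λ, z = sin φ).
The central angle between the endpoints is δ = arccos(p₁·p₂) ≈ 1.370 rad (78.5°).
Interpolate at f = 7/10 with slerp weights a = sin((1−f)δ)/sin δ ≈ 0.408, b = sin(fδ)/sin δ ≈ 0.835.
p = a·p₁ + b·p₂ ≈ (0.930, 0.363, -0.062); φ = arcsin(p_z) ≈ -3.53°, λ = atan2(p_y, p_x) ≈ 21.34°.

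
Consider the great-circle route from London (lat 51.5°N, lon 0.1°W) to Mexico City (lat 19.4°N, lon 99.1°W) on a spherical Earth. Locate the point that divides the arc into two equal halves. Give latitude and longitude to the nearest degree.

Write both endpoints as unit vectors p₁, p₂ with components (cos φ cos λ, cos φ sin λ, sin φ).
The central angle between the endpoints is δ = arccos(p₁·p₂) ≈ 1.402 rad (80.3°).
Interpolate at f = 1/2 with slerp weights a = sin((1−f)δ)/sin δ ≈ 0.654, b = sin(fδ)/sin δ ≈ 0.654.
p = a·p₁ + b·p₂ ≈ (0.310, -0.610, 0.729); φ = arcsin(p_z) ≈ 46.83°, λ = atan2(p_y, p_x) ≈ -63.09°.

≈ lat 47°N, lon 63°W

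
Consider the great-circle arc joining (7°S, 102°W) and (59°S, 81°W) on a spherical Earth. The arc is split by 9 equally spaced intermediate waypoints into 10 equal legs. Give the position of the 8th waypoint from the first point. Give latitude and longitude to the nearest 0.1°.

Convert each endpoint to a unit vector on the sphere (x = cos φ cos λ, y = cos φ sin λ, z = sin φ).
The central angle between the endpoints is δ = arccos(p₁·p₂) ≈ 0.950 rad (54.4°).
Interpolate at f = 8/10 with slerp weights a = sin((1−f)δ)/sin δ ≈ 0.232, b = sin(fδ)/sin δ ≈ 0.847.
p = a·p₁ + b·p₂ ≈ (0.020, -0.656, -0.754); φ = arcsin(p_z) ≈ -48.96°, λ = atan2(p_y, p_x) ≈ -88.23°.

≈ (49.0°S, 88.2°W)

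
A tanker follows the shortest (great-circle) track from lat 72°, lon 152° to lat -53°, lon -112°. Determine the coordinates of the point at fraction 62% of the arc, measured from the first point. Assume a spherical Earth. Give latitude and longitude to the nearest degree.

Write both endpoints as unit vectors p₁, p₂ with components (cos φ cos λ, cos φ sin λ, sin φ).
The central angle between the endpoints is δ = arccos(p₁·p₂) ≈ 2.464 rad (141.2°).
Interpolate at f = 0.62 with slerp weights a = sin((1−f)δ)/sin δ ≈ 1.284, b = sin(fδ)/sin δ ≈ 1.593.
p = a·p₁ + b·p₂ ≈ (-0.710, -0.703, -0.051); φ = arcsin(p_z) ≈ -2.92°, λ = atan2(p_y, p_x) ≈ -135.28°.

≈ lat -3°, lon -135°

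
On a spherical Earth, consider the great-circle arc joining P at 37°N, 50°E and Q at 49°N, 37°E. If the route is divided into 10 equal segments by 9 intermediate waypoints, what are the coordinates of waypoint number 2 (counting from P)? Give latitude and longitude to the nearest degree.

≈ 40°N, 48°E

The haversine formula gives a central angle δ ≈ 0.266 rad (15.3°) between the endpoints.
Interpolate at f = 2/10 with slerp weights a = sin((1−f)δ)/sin δ ≈ 0.803, b = sin(fδ)/sin δ ≈ 0.202.
p = a·p₁ + b·p₂ ≈ (0.518, 0.571, 0.636); φ = arcsin(p_z) ≈ 39.51°, λ = atan2(p_y, p_x) ≈ 47.78°.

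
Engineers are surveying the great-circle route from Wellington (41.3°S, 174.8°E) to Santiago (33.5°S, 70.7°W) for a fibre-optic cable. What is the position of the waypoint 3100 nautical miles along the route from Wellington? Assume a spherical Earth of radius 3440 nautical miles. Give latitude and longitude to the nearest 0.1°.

Convert each endpoint to a unit vector on the sphere (x = cos φ cos λ, y = cos φ sin λ, z = sin φ).
The central angle between the endpoints is δ = arccos(p₁·p₂) ≈ 1.466 rad (84.0°). The total great-circle distance is δ·R ≈ 1.466 × 3440 ≈ 5043 nmi, so the target fraction is f = 3100/5043 ≈ 0.615.
Interpolate at f ≈ 0.615 with slerp weights a = sin((1−f)δ)/sin δ ≈ 0.538, b = sin(fδ)/sin δ ≈ 0.788.
p = a·p₁ + b·p₂ ≈ (-0.185, -0.584, -0.790); φ = arcsin(p_z) ≈ -52.23°, λ = atan2(p_y, p_x) ≈ -107.63°.

≈ (52.2°S, 107.6°W)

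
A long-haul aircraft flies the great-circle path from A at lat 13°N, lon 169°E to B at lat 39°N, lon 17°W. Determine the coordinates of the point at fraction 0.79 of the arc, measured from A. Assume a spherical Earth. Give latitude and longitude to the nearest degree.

Write both endpoints as unit vectors p₁, p₂ with components (cos φ cos λ, cos φ sin λ, sin φ).
The central angle between the endpoints is δ = arccos(p₁·p₂) ≈ 2.229 rad (127.7°).
Interpolate at f = 0.79 with slerp weights a = sin((1−f)δ)/sin δ ≈ 0.570, b = sin(fδ)/sin δ ≈ 1.241.
p = a·p₁ + b·p₂ ≈ (0.377, -0.176, 0.909); φ = arcsin(p_z) ≈ 65.41°, λ = atan2(p_y, p_x) ≈ -25.02°.

≈ lat 65°N, lon 25°W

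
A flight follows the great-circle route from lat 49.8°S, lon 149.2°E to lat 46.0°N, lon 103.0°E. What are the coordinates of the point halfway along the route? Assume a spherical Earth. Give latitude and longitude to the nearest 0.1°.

≈ lat 2.1°S, lon 125.2°E

Convert each endpoint to a unit vector on the sphere (x = cos φ cos λ, y = cos φ sin λ, z = sin φ).
The central angle between the endpoints is δ = arccos(p₁·p₂) ≈ 1.812 rad (103.8°).
Interpolate at f = 1/2 with slerp weights a = sin((1−f)δ)/sin δ ≈ 0.811, b = sin(fδ)/sin δ ≈ 0.811.
p = a·p₁ + b·p₂ ≈ (-0.576, 0.817, -0.036); φ = arcsin(p_z) ≈ -2.07°, λ = atan2(p_y, p_x) ≈ 125.20°.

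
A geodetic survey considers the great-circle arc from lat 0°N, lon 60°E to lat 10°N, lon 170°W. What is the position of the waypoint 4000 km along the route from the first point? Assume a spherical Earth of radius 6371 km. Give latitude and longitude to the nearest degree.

≈ lat 8°N, lon 95°E

The haversine formula gives a central angle δ ≈ 2.256 rad (129.3°) between the endpoints. The total great-circle distance is δ·R ≈ 2.256 × 6371 ≈ 14375 km, so the target fraction is f = 4000/14375 ≈ 0.278.
Interpolate at f ≈ 0.278 with slerp weights a = sin((1−f)δ)/sin δ ≈ 1.290, b = sin(fδ)/sin δ ≈ 0.759.
p = a·p₁ + b·p₂ ≈ (-0.091, 0.987, 0.132); φ = arcsin(p_z) ≈ 7.57°, λ = atan2(p_y, p_x) ≈ 95.27°.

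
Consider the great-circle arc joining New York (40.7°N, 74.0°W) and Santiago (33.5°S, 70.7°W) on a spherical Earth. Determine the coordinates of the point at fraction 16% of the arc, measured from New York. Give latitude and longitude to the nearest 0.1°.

Convert each endpoint to a unit vector on the sphere (x = cos φ cos λ, y = cos φ sin λ, z = sin φ).
The central angle between the endpoints is δ = arccos(p₁·p₂) ≈ 1.296 rad (74.3°).
Interpolate at f = 0.16 with slerp weights a = sin((1−f)δ)/sin δ ≈ 0.921, b = sin(fδ)/sin δ ≈ 0.214.
p = a·p₁ + b·p₂ ≈ (0.251, -0.839, 0.482); φ = arcsin(p_z) ≈ 28.83°, λ = atan2(p_y, p_x) ≈ -73.33°.

≈ 28.8°N, 73.3°W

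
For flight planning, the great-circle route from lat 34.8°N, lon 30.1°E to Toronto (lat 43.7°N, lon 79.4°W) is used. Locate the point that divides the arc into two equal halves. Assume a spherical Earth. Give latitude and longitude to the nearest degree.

≈ lat 55°N, lon 20°W

Convert each endpoint to a unit vector on the sphere (x = cos φ cos λ, y = cos φ sin λ, z = sin φ).
The central angle between the endpoints is δ = arccos(p₁·p₂) ≈ 1.373 rad (78.7°).
Interpolate at f = 1/2 with slerp weights a = sin((1−f)δ)/sin δ ≈ 0.647, b = sin(fδ)/sin δ ≈ 0.647.
p = a·p₁ + b·p₂ ≈ (0.545, -0.193, 0.816); φ = arcsin(p_z) ≈ 54.65°, λ = atan2(p_y, p_x) ≈ -19.51°.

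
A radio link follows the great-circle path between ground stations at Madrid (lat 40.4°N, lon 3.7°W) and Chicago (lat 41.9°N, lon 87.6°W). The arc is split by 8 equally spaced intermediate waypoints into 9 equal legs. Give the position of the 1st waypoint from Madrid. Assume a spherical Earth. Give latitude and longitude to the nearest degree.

Write both endpoints as unit vectors p₁, p₂ with components (cos φ cos λ, cos φ sin λ, sin φ).
The central angle between the endpoints is δ = arccos(p₁·p₂) ≈ 1.055 rad (60.5°).
Interpolate at f = 1/9 with slerp weights a = sin((1−f)δ)/sin δ ≈ 0.927, b = sin(fδ)/sin δ ≈ 0.134.
p = a·p₁ + b·p₂ ≈ (0.709, -0.146, 0.690); φ = arcsin(p_z) ≈ 43.67°, λ = atan2(p_y, p_x) ≈ -11.61°.

≈ lat 44°N, lon 12°W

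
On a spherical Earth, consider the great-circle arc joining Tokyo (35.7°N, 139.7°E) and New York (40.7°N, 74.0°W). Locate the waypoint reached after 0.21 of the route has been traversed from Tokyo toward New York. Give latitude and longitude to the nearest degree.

≈ 54°N, 154°E

Write both endpoints as unit vectors p₁, p₂ with components (cos φ cos λ, cos φ sin λ, sin φ).
The central angle between the endpoints is δ = arccos(p₁·p₂) ≈ 1.703 rad (97.6°).
Interpolate at f = 0.21 with slerp weights a = sin((1−f)δ)/sin δ ≈ 0.983, b = sin(fδ)/sin δ ≈ 0.353.
p = a·p₁ + b·p₂ ≈ (-0.535, 0.259, 0.804); φ = arcsin(p_z) ≈ 53.52°, λ = atan2(p_y, p_x) ≈ 154.17°.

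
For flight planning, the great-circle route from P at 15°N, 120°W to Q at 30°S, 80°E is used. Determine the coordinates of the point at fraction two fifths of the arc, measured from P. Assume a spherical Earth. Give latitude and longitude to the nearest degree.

Convert each endpoint to a unit vector on the sphere (x = cos φ cos λ, y = cos φ sin λ, z = sin φ).
The central angle between the endpoints is δ = arccos(p₁·p₂) ≈ 2.727 rad (156.3°).
Interpolate at f = 2/5 with slerp weights a = sin((1−f)δ)/sin δ ≈ 2.480, b = sin(fδ)/sin δ ≈ 2.205.
p = a·p₁ + b·p₂ ≈ (-0.866, -0.194, -0.460); φ = arcsin(p_z) ≈ -27.42°, λ = atan2(p_y, p_x) ≈ -167.36°.

≈ 27°S, 167°W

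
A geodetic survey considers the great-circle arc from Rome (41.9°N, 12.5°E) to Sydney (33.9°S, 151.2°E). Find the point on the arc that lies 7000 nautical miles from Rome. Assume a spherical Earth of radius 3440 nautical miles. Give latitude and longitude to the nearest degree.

≈ (17°S, 123°E)

Convert each endpoint to a unit vector on the sphere (x = cos φ cos λ, y = cos φ sin λ, z = sin φ).
The central angle between the endpoints is δ = arccos(p₁·p₂) ≈ 2.562 rad (146.8°). The total great-circle distance is δ·R ≈ 2.562 × 3440 ≈ 8813 nmi, so the target fraction is f = 7000/8813 ≈ 0.794.
Interpolate at f ≈ 0.794 with slerp weights a = sin((1−f)δ)/sin δ ≈ 0.918, b = sin(fδ)/sin δ ≈ 1.632.
p = a·p₁ + b·p₂ ≈ (-0.520, 0.801, -0.297); φ = arcsin(p_z) ≈ -17.30°, λ = atan2(p_y, p_x) ≈ 123.01°.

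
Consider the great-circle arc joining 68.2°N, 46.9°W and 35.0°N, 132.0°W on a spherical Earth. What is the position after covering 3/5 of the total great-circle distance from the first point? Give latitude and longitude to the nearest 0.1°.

From cos δ = sin φ₁ sin φ₂ + cos φ₁ cos φ₂ cos Δλ, the central angle is δ ≈ 0.978 rad (56.0°).
Interpolate at f = 3/5 with slerp weights a = sin((1−f)δ)/sin δ ≈ 0.460, b = sin(fδ)/sin δ ≈ 0.668.
p = a·p₁ + b·p₂ ≈ (-0.249, -0.531, 0.810); φ = arcsin(p_z) ≈ 54.08°, λ = atan2(p_y, p_x) ≈ -115.14°.

≈ 54.1°N, 115.1°W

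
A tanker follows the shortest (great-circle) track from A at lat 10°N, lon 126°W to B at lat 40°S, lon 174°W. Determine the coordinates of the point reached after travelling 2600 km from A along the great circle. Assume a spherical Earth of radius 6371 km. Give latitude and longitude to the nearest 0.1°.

Write both endpoints as unit vectors p₁, p₂ with components (cos φ cos λ, cos φ sin λ, sin φ).
The central angle between the endpoints is δ = arccos(p₁·p₂) ≈ 1.167 rad (66.8°). The total great-circle distance is δ·R ≈ 1.167 × 6371 ≈ 7433 km, so the target fraction is f = 2600/7433 ≈ 0.350.
Interpolate at f ≈ 0.350 with slerp weights a = sin((1−f)δ)/sin δ ≈ 0.748, b = sin(fδ)/sin δ ≈ 0.432.
p = a·p₁ + b·p₂ ≈ (-0.762, -0.631, -0.148); φ = arcsin(p_z) ≈ -8.48°, λ = atan2(p_y, p_x) ≈ -140.38°.

≈ lat 8.5°S, lon 140.4°W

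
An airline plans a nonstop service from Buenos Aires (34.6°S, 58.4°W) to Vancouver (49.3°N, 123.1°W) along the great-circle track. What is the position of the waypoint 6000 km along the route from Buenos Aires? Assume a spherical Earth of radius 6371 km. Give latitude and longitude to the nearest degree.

≈ 11°N, 88°W

From cos δ = sin φ₁ sin φ₂ + cos φ₁ cos φ₂ cos Δλ, the central angle is δ ≈ 1.773 rad (101.6°). The total great-circle distance is δ·R ≈ 1.773 × 6371 ≈ 11298 km, so the target fraction is f = 6000/11298 ≈ 0.531.
Interpolate at f ≈ 0.531 with slerp weights a = sin((1−f)δ)/sin δ ≈ 0.754, b = sin(fδ)/sin δ ≈ 0.825.
p = a·p₁ + b·p₂ ≈ (0.031, -0.980, 0.197); φ = arcsin(p_z) ≈ 11.39°, λ = atan2(p_y, p_x) ≈ -88.16°.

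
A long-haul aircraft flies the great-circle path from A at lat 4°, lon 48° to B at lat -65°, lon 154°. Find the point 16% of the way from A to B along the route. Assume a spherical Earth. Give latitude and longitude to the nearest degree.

≈ lat -11°, lon 55°

Write both endpoints as unit vectors p₁, p₂ with components (cos φ cos λ, cos φ sin λ, sin φ).
The central angle between the endpoints is δ = arccos(p₁·p₂) ≈ 1.751 rad (100.3°).
Interpolate at f = 0.16 with slerp weights a = sin((1−f)δ)/sin δ ≈ 1.011, b = sin(fδ)/sin δ ≈ 0.281.
p = a·p₁ + b·p₂ ≈ (0.568, 0.802, -0.184); φ = arcsin(p_z) ≈ -10.62°, λ = atan2(p_y, p_x) ≈ 54.67°.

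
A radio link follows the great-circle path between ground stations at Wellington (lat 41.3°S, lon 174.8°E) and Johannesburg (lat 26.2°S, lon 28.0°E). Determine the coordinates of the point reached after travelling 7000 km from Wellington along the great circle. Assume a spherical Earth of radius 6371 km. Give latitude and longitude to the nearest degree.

≈ lat 61°S, lon 65°E

From cos δ = sin φ₁ sin φ₂ + cos φ₁ cos φ₂ cos Δλ, the central angle is δ ≈ 1.847 rad (105.8°). The total great-circle distance is δ·R ≈ 1.847 × 6371 ≈ 11767 km, so the target fraction is f = 7000/11767 ≈ 0.595.
Interpolate at f ≈ 0.595 with slerp weights a = sin((1−f)δ)/sin δ ≈ 0.707, b = sin(fδ)/sin δ ≈ 0.926.
p = a·p₁ + b·p₂ ≈ (0.204, 0.438, -0.875); φ = arcsin(p_z) ≈ -61.09°, λ = atan2(p_y, p_x) ≈ 65.00°.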